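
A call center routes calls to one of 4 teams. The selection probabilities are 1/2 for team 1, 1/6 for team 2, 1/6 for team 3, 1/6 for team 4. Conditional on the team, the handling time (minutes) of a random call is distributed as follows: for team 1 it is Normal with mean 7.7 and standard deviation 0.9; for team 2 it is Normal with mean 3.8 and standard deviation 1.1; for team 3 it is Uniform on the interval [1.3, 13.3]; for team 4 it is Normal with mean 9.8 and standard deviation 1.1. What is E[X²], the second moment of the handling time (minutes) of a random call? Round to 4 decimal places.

59.7483

For each component E[X²] = Var + (mean)², giving 1: 60.1; 2: 15.65; 3: 65.29; 4: 97.25.
Overall E[X²] = 0.5·60.1 + 0.166667·15.65 + 0.166667·65.29 + 0.166667·97.25 = 59.7483.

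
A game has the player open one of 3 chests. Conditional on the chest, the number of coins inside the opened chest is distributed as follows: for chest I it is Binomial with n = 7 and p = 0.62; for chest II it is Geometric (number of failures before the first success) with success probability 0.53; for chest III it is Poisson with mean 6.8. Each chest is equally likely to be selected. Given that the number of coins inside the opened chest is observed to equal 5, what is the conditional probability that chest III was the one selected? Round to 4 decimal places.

Likelihoods P(X=5 | ·): I: 0.277808; II: 0.0121553; III: 0.134946.
Posterior ∝ prior × likelihood. Numerator for III: 0.333333·0.134946 = 0.0449821.
Normalizing constant: 0.333333·0.277808 + 0.333333·0.0121553 + 0.333333·0.134946 = 0.141637.
P(III | observation) = 0.0449821 / 0.141637 = 0.317588.

0.3176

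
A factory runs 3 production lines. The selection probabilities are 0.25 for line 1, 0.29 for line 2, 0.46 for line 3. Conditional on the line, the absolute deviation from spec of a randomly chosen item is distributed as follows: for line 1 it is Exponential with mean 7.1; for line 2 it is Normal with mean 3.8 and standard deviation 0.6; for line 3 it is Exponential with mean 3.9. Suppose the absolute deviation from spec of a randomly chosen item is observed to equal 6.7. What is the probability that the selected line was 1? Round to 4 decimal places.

0.3930

Likelihoods f(6.7 | ·): 1: 0.0548169; 2: 5.62287e-06; 3: 0.0460087.
Posterior ∝ prior × likelihood. Numerator for 1: 0.25·0.0548169 = 0.0137042.
Normalizing constant: 0.25·0.0548169 + 0.29·5.62287e-06 + 0.46·0.0460087 = 0.0348698.
P(1 | observation) = 0.0137042 / 0.0348698 = 0.393011.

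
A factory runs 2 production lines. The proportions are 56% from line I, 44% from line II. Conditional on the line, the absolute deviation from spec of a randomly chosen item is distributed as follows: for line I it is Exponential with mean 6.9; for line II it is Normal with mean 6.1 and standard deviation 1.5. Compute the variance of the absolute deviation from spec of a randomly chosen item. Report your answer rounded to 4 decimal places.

Per component, I: μ=6.9, E[X²]=95.22; II: μ=6.1, E[X²]=39.46.
E[X] = 0.56·6.9 + 0.44·6.1 = 6.548.
E[X²] = 0.56·95.22 + 0.44·39.46 = 70.6856.
Var(X) = E[X²] − (E[X])² = 70.6856 − 42.8763 = 27.8093.

27.8093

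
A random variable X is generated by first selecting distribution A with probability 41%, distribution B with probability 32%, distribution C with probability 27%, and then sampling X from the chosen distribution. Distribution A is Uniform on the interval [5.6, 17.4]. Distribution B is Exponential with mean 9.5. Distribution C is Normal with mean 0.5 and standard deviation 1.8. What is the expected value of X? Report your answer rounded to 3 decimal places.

Component means — A: 11.5; B: 9.5; C: 0.5.
E[X] = 0.41·11.5 + 0.32·9.5 + 0.27·0.5 = 7.89.

7.890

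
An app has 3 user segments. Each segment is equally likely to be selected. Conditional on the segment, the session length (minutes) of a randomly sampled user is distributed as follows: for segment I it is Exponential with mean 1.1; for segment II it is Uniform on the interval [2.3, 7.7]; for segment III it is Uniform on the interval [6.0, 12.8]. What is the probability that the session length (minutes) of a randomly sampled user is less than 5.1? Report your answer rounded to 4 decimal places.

Conditional on each segment, P(X < 5.1): I: 0.990307; II: 0.518519; III: 0.
By total probability, P(X < 5.1) = 0.333333·0.990307 + 0.333333·0.518519 + 0.333333·0 = 0.502942.

0.5029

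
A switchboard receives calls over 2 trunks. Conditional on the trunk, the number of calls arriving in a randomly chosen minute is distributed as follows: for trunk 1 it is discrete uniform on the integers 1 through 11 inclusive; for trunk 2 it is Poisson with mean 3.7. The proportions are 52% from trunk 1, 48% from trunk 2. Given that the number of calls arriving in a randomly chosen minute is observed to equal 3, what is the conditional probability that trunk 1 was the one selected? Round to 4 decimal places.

0.3206

Likelihoods P(X=3 | ·): 1: 0.0909091; 2: 0.20872.
Posterior ∝ prior × likelihood. Numerator for 1: 0.52·0.0909091 = 0.0472727.
Normalizing constant: 0.52·0.0909091 + 0.48·0.20872 = 0.147458.
P(1 | observation) = 0.0472727 / 0.147458 = 0.320584.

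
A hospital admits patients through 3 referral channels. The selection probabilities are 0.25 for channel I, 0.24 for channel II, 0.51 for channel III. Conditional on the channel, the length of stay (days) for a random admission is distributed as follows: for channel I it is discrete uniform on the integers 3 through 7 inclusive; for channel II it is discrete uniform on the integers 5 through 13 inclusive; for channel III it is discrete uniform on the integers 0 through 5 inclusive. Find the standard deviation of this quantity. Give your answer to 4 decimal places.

Per component, I: μ=5, E[X²]=27; II: μ=9, E[X²]=87.6667; III: μ=2.5, E[X²]=9.16667.
E[X] = 0.25·5 + 0.24·9 + 0.51·2.5 = 4.685.
E[X²] = 0.25·27 + 0.24·87.6667 + 0.51·9.16667 = 32.465.
Var(X) = E[X²] − (E[X])² = 32.465 − 21.9492 = 10.5158.
SD(X) = √10.5158 = 3.2428.

3.2428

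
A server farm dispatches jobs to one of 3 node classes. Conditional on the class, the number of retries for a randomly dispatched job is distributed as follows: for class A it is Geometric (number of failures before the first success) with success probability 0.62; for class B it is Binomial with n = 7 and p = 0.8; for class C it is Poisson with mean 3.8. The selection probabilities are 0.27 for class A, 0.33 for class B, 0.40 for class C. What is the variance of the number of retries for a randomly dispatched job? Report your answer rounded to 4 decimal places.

Per component, A: μ=0.612903, E[X²]=1.3642; B: μ=5.6, E[X²]=32.48; C: μ=3.8, E[X²]=18.24.
E[X] = 0.27·0.612903 + 0.33·5.6 + 0.4·3.8 = 3.53348.
E[X²] = 0.27·1.3642 + 0.33·32.48 + 0.4·18.24 = 18.3827.
Var(X) = E[X²] − (E[X])² = 18.3827 − 12.4855 = 5.89723.

5.8972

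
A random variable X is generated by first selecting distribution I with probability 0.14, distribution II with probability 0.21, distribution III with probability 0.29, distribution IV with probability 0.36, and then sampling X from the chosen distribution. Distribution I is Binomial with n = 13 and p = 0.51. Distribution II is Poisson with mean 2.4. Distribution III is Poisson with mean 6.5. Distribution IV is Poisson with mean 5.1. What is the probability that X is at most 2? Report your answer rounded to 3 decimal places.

0.175

Conditional on each component, P(X ≤ 2): I: 0.00929623; II: 0.569709; III: 0.0430359; IV: 0.116478.
By total probability, P(X ≤ 2) = 0.14·0.00929623 + 0.21·0.569709 + 0.29·0.0430359 + 0.36·0.116478 = 0.175353.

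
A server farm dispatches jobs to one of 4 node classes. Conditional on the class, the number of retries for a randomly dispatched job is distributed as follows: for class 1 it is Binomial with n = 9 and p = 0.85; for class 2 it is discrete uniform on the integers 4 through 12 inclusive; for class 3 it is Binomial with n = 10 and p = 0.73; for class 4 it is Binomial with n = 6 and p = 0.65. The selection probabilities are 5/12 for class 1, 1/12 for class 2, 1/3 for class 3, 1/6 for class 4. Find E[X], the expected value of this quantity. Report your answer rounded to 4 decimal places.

6.9375

Component means — 1: 7.65; 2: 8; 3: 7.3; 4: 3.9.
E[X] = 0.416667·7.65 + 0.0833333·8 + 0.333333·7.3 + 0.166667·3.9 = 6.9375.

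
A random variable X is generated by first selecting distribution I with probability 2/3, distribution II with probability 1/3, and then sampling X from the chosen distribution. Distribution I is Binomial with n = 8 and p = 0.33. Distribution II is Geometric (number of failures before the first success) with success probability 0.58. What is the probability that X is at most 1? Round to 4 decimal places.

Conditional on each component, P(X ≤ 1): I: 0.20061; II: 0.8236.
By total probability, P(X ≤ 1) = 0.666667·0.20061 + 0.333333·0.8236 = 0.408273.

0.4083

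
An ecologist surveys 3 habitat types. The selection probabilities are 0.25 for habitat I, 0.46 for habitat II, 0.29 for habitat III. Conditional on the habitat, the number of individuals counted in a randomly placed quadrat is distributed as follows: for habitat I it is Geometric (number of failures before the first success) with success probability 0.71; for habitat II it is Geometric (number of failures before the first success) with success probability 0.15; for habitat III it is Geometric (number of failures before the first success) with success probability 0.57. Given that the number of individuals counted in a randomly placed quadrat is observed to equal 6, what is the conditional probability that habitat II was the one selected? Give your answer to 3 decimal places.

Likelihoods P(X=6 | ·): I: 0.000422325; II: 0.0565724; III: 0.00360318.
Posterior ∝ prior × likelihood. Numerator for II: 0.46·0.0565724 = 0.0260233.
Normalizing constant: 0.25·0.000422325 + 0.46·0.0565724 + 0.29·0.00360318 = 0.0271738.
P(II | observation) = 0.0260233 / 0.0271738 = 0.957661.

0.958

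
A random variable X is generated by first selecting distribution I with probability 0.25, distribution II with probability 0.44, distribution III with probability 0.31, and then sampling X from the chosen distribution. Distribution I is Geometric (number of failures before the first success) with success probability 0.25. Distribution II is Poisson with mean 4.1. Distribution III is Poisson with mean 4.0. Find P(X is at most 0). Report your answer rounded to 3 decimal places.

Conditional on each component, P(X ≤ 0): I: 0.25; II: 0.0165727; III: 0.0183156.
By total probability, P(X ≤ 0) = 0.25·0.25 + 0.44·0.0165727 + 0.31·0.0183156 = 0.0754698.

0.075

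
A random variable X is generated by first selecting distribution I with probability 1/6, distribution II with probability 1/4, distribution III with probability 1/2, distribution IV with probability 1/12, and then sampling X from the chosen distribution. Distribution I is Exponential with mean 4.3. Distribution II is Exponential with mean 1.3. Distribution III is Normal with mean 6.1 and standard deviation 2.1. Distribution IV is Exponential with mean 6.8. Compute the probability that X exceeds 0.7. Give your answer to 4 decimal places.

0.8602

Conditional on each component, P(X > 0.7): I: 0.849769; II: 0.583645; III: 0.994936; IV: 0.90218.
By total probability, P(X > 0.7) = 0.166667·0.849769 + 0.25·0.583645 + 0.5·0.994936 + 0.0833333·0.90218 = 0.860189.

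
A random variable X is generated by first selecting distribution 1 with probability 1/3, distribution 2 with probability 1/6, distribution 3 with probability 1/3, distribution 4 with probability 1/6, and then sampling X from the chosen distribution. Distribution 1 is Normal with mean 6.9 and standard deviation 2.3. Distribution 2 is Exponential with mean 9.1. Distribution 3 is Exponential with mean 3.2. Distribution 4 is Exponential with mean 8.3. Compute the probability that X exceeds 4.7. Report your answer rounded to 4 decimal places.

0.5476

Conditional on each component, P(X > 4.7): 1: 0.830596; 2: 0.596615; 3: 0.230213; 4: 0.567642.
By total probability, P(X > 4.7) = 0.333333·0.830596 + 0.166667·0.596615 + 0.333333·0.230213 + 0.166667·0.567642 = 0.547646.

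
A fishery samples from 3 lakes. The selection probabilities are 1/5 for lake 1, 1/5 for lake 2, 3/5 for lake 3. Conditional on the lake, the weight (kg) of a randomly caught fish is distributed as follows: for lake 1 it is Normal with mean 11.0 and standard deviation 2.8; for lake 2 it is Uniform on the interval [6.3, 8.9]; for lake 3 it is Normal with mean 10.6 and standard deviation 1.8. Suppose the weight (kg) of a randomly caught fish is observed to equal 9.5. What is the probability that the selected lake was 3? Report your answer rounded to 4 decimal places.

Likelihoods f(9.5 | ·): 1: 0.123433; 2: 0; 3: 0.183883.
Posterior ∝ prior × likelihood. Numerator for 3: 0.6·0.183883 = 0.11033.
Normalizing constant: 0.2·0.123433 + 0.2·0 + 0.6·0.183883 = 0.135017.
P(3 | observation) = 0.11033 / 0.135017 = 0.817158.

0.8172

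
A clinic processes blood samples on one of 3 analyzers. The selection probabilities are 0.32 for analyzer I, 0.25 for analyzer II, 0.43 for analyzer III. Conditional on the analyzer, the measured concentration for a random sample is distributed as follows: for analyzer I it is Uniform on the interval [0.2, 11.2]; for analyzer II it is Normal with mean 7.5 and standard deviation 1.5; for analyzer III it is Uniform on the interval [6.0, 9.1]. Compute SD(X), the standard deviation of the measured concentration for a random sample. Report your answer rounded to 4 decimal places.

2.2054

Per component, I: μ=5.7, E[X²]=42.5733; II: μ=7.5, E[X²]=58.5; III: μ=7.55, E[X²]=57.8033.
E[X] = 0.32·5.7 + 0.25·7.5 + 0.43·7.55 = 6.9455.
E[X²] = 0.32·42.5733 + 0.25·58.5 + 0.43·57.8033 = 53.1039.
Var(X) = E[X²] − (E[X])² = 53.1039 − 48.24 = 4.86393.
SD(X) = √4.86393 = 2.20543.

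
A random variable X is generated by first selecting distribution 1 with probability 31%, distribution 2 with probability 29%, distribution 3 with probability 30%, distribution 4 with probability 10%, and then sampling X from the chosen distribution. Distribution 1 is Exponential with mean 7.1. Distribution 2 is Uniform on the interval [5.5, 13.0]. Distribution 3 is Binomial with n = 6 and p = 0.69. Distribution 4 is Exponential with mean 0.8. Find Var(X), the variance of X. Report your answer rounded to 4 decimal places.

24.5734

Per component, 1: μ=7.1, E[X²]=100.82; 2: μ=9.25, E[X²]=90.25; 3: μ=4.14, E[X²]=18.423; 4: μ=0.8, E[X²]=1.28.
E[X] = 0.31·7.1 + 0.29·9.25 + 0.3·4.14 + 0.1·0.8 = 6.2055.
E[X²] = 0.31·100.82 + 0.29·90.25 + 0.3·18.423 + 0.1·1.28 = 63.0816.
Var(X) = E[X²] − (E[X])² = 63.0816 − 38.5082 = 24.5734.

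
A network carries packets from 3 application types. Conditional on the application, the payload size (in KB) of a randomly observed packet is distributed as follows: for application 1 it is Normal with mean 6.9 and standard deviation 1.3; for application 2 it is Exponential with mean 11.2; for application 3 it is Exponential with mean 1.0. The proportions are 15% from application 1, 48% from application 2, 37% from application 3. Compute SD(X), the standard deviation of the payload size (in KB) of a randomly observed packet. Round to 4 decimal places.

9.0871

Per component, 1: μ=6.9, E[X²]=49.3; 2: μ=11.2, E[X²]=250.88; 3: μ=1, E[X²]=2.
E[X] = 0.15·6.9 + 0.48·11.2 + 0.37·1 = 6.781.
E[X²] = 0.15·49.3 + 0.48·250.88 + 0.37·2 = 128.557.
Var(X) = E[X²] − (E[X])² = 128.557 − 45.982 = 82.5754.
SD(X) = √82.5754 = 9.0871.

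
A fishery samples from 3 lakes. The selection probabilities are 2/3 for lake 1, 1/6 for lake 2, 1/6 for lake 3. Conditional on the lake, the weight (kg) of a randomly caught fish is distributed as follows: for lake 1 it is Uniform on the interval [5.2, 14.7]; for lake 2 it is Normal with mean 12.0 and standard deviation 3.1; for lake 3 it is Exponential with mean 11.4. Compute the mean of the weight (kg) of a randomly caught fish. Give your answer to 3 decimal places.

10.533

Component means — 1: 9.95; 2: 12; 3: 11.4.
E[X] = 0.666667·9.95 + 0.166667·12 + 0.166667·11.4 = 10.5333.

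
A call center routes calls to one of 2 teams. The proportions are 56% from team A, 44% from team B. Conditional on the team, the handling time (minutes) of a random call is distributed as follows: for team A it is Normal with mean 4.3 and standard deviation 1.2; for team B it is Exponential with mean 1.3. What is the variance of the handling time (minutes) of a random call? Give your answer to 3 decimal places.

3.768

Per component, A: μ=4.3, E[X²]=19.93; B: μ=1.3, E[X²]=3.38.
E[X] = 0.56·4.3 + 0.44·1.3 = 2.98.
E[X²] = 0.56·19.93 + 0.44·3.38 = 12.648.
Var(X) = E[X²] − (E[X])² = 12.648 − 8.8804 = 3.7676.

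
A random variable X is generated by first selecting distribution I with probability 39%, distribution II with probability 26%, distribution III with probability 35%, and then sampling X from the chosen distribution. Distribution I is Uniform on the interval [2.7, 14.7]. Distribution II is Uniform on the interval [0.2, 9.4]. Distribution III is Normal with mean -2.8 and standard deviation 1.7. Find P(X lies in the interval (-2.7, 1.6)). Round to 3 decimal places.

0.205

Conditional on each component, P(-2.7 < X < 1.6): I: 0; II: 0.152174; III: 0.471723.
By total probability, P(-2.7 < X < 1.6) = 0.39·0 + 0.26·0.152174 + 0.35·0.471723 = 0.204668.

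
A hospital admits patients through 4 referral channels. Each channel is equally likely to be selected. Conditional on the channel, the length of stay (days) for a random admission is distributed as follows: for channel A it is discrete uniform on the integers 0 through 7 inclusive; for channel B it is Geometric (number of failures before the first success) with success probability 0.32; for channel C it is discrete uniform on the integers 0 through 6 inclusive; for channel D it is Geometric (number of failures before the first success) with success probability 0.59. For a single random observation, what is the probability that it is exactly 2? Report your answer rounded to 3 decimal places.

Conditional on each channel, P(X = 2): A: 0.125; B: 0.147968; C: 0.142857; D: 0.099179.
By total probability, P(X = 2) = 0.25·0.125 + 0.25·0.147968 + 0.25·0.142857 + 0.25·0.099179 = 0.128751.

0.129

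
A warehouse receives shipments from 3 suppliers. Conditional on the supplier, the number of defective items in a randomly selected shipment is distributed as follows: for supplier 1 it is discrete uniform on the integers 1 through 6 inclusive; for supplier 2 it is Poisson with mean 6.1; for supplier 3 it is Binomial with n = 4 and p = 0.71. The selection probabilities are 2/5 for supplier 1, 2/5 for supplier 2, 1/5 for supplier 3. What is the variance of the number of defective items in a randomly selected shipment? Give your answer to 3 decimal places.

Per component, 1: μ=3.5, E[X²]=15.1667; 2: μ=6.1, E[X²]=43.31; 3: μ=2.84, E[X²]=8.8892.
E[X] = 0.4·3.5 + 0.4·6.1 + 0.2·2.84 = 4.408.
E[X²] = 0.4·15.1667 + 0.4·43.31 + 0.2·8.8892 = 25.1685.
Var(X) = E[X²] − (E[X])² = 25.1685 − 19.4305 = 5.73804.

5.738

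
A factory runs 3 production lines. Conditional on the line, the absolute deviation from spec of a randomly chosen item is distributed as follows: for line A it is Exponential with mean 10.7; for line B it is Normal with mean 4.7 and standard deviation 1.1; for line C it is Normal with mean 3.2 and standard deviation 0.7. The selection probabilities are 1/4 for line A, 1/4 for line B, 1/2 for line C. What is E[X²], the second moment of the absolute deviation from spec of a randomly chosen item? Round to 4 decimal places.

For each component E[X²] = Var + (mean)², giving A: 228.98; B: 23.3; C: 10.73.
Overall E[X²] = 0.25·228.98 + 0.25·23.3 + 0.5·10.73 = 68.435.

68.4350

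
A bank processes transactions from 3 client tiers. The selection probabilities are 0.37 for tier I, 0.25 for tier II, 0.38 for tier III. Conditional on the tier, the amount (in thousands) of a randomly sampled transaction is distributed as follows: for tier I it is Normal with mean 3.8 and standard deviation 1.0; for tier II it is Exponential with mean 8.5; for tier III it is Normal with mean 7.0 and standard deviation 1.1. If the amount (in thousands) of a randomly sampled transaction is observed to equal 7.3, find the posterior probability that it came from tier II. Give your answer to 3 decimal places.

0.086

Likelihoods f(7.3 | ·): I: 0.000872683; II: 0.0498424; III: 0.349435.
Posterior ∝ prior × likelihood. Numerator for II: 0.25·0.0498424 = 0.0124606.
Normalizing constant: 0.37·0.000872683 + 0.25·0.0498424 + 0.38·0.349435 = 0.145569.
P(II | observation) = 0.0124606 / 0.145569 = 0.0855994.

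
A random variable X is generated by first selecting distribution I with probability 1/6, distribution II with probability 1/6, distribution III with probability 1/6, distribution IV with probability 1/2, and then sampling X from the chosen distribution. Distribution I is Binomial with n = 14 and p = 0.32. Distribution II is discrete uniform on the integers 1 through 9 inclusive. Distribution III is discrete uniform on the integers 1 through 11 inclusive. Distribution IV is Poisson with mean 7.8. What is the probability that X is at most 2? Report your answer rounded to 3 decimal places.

0.096

Conditional on each component, P(X ≤ 2): I: 0.125383; II: 0.222222; III: 0.181818; IV: 0.0160698.
By total probability, P(X ≤ 2) = 0.166667·0.125383 + 0.166667·0.222222 + 0.166667·0.181818 + 0.5·0.0160698 = 0.0962721.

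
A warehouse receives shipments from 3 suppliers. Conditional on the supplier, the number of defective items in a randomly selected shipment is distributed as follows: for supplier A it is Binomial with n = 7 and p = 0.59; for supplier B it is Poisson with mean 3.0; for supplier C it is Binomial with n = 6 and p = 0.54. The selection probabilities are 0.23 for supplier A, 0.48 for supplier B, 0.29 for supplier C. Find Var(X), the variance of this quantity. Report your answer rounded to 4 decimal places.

2.4635

Per component, A: μ=4.13, E[X²]=18.7502; B: μ=3, E[X²]=12; C: μ=3.24, E[X²]=11.988.
E[X] = 0.23·4.13 + 0.48·3 + 0.29·3.24 = 3.3295.
E[X²] = 0.23·18.7502 + 0.48·12 + 0.29·11.988 = 13.5491.
Var(X) = E[X²] − (E[X])² = 13.5491 − 11.0856 = 2.4635.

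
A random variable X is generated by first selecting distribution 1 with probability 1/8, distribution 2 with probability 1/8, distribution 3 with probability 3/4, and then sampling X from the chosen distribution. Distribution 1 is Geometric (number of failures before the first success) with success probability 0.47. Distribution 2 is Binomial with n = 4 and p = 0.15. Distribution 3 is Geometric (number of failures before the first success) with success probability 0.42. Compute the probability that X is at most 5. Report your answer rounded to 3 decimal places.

Conditional on each component, P(X ≤ 5): 1: 0.977836; 2: 1; 3: 0.961931.
By total probability, P(X ≤ 5) = 0.125·0.977836 + 0.125·1 + 0.75·0.961931 = 0.968678.

0.969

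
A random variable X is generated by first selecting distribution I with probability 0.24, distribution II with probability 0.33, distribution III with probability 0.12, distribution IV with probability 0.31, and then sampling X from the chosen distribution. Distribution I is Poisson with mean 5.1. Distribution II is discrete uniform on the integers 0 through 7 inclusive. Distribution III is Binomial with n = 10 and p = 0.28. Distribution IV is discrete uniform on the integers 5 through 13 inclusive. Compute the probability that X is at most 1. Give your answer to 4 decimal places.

0.1134

Conditional on each component, P(X ≤ 1): I: 0.0371902; II: 0.25; III: 0.183035; IV: 0.
By total probability, P(X ≤ 1) = 0.24·0.0371902 + 0.33·0.25 + 0.12·0.183035 + 0.31·0 = 0.11339.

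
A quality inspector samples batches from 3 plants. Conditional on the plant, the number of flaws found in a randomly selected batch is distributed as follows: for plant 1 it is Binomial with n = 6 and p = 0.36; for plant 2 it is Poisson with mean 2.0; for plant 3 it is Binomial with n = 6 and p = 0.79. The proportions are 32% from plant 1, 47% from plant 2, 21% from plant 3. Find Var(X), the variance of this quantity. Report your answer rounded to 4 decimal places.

Per component, 1: μ=2.16, E[X²]=6.048; 2: μ=2, E[X²]=6; 3: μ=4.74, E[X²]=23.463.
E[X] = 0.32·2.16 + 0.47·2 + 0.21·4.74 = 2.6266.
E[X²] = 0.32·6.048 + 0.47·6 + 0.21·23.463 = 9.68259.
Var(X) = E[X²] − (E[X])² = 9.68259 − 6.89903 = 2.78356.

2.7836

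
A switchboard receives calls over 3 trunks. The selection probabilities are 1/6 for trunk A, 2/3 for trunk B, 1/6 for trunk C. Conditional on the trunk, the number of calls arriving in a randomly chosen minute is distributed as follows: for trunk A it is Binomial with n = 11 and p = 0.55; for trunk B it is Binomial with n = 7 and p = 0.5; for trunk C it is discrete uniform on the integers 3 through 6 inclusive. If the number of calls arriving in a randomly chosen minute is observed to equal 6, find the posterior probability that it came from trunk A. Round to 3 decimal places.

Likelihoods P(X=6 | ·): A: 0.235983; B: 0.0546875; C: 0.25.
Posterior ∝ prior × likelihood. Numerator for A: 0.166667·0.235983 = 0.0393305.
Normalizing constant: 0.166667·0.235983 + 0.666667·0.0546875 + 0.166667·0.25 = 0.117455.
P(A | observation) = 0.0393305 / 0.117455 = 0.334854.

0.335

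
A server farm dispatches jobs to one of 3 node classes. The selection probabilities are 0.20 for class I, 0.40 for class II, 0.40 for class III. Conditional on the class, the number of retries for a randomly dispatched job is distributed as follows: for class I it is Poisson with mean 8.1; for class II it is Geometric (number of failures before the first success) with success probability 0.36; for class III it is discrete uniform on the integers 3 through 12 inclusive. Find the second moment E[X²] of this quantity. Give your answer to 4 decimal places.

43.7815

For each component E[X²] = Var + (mean)², giving I: 73.71; II: 8.09877; III: 64.5.
Overall E[X²] = 0.2·73.71 + 0.4·8.09877 + 0.4·64.5 = 43.7815.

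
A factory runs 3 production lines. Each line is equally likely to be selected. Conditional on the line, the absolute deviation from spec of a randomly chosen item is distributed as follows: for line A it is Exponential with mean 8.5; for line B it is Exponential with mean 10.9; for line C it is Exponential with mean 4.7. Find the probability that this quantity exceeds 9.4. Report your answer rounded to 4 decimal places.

Conditional on each line, P(X > 9.4): A: 0.330919; B: 0.422154; C: 0.135335.
By total probability, P(X > 9.4) = 0.333333·0.330919 + 0.333333·0.422154 + 0.333333·0.135335 = 0.296136.

0.2961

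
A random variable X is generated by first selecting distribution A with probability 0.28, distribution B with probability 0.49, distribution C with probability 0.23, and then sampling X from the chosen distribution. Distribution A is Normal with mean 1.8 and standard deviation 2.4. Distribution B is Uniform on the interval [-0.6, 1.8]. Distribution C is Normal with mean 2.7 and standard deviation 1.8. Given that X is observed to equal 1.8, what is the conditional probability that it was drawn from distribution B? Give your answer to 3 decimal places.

Likelihoods f(1.8 | ·): A: 0.166226; B: 0.416667; C: 0.195592.
Posterior ∝ prior × likelihood. Numerator for B: 0.49·0.416667 = 0.204167.
Normalizing constant: 0.28·0.166226 + 0.49·0.416667 + 0.23·0.195592 = 0.295696.
P(B | observation) = 0.204167 / 0.295696 = 0.690461.

0.690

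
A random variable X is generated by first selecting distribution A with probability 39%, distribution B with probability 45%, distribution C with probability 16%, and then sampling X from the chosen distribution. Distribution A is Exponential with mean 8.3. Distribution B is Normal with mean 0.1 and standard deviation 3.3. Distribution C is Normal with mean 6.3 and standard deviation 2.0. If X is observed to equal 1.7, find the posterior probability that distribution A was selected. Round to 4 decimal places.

Likelihoods f(1.7 | ·): A: 0.098168; B: 0.107485; C: 0.0141635.
Posterior ∝ prior × likelihood. Numerator for A: 0.39·0.098168 = 0.0382855.
Normalizing constant: 0.39·0.098168 + 0.45·0.107485 + 0.16·0.0141635 = 0.0889201.
P(A | observation) = 0.0382855 / 0.0889201 = 0.430561.

0.4306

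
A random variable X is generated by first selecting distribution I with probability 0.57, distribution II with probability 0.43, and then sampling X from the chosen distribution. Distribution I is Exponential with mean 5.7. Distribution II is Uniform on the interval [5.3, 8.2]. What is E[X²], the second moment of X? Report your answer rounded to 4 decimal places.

For each component E[X²] = Var + (mean)², giving I: 64.98; II: 46.2633.
Overall E[X²] = 0.57·64.98 + 0.43·46.2633 = 56.9318.

56.9318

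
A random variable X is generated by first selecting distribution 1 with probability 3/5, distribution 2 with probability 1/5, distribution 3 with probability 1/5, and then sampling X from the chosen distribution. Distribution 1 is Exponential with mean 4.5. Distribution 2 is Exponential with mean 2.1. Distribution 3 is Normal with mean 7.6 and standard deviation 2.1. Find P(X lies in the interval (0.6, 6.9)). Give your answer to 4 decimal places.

Conditional on each component, P(0.6 < X < 6.9): 1: 0.659358; 2: 0.714063; 3: 0.369012.
By total probability, P(0.6 < X < 6.9) = 0.6·0.659358 + 0.2·0.714063 + 0.2·0.369012 = 0.61223.

0.6122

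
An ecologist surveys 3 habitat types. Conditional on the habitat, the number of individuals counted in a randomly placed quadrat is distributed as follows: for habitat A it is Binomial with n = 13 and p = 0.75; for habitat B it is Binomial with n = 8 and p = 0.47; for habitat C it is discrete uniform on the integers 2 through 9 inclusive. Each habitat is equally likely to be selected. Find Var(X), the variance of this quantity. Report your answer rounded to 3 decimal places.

9.557

Per component, A: μ=9.75, E[X²]=97.5; B: μ=3.76, E[X²]=16.1304; C: μ=5.5, E[X²]=35.5.
E[X] = 0.333333·9.75 + 0.333333·3.76 + 0.333333·5.5 = 6.33667.
E[X²] = 0.333333·97.5 + 0.333333·16.1304 + 0.333333·35.5 = 49.7101.
Var(X) = E[X²] − (E[X])² = 49.7101 − 40.1533 = 9.55679.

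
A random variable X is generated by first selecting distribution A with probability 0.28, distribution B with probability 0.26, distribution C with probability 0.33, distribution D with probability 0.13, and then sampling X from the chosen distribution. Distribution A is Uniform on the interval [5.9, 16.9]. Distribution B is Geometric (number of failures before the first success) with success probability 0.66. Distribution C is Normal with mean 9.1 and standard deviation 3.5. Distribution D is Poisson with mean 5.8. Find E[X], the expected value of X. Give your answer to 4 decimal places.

7.0829

Component means — A: 11.4; B: 0.515152; C: 9.1; D: 5.8.
E[X] = 0.28·11.4 + 0.26·0.515152 + 0.33·9.1 + 0.13·5.8 = 7.08294.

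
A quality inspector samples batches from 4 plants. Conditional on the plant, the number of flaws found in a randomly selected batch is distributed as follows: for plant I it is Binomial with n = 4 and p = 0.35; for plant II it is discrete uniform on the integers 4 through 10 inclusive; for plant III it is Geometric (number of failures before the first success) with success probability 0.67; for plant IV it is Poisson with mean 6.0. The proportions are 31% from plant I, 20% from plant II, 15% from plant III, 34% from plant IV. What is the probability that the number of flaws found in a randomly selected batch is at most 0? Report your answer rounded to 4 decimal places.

Conditional on each plant, P(X ≤ 0): I: 0.178506; II: 0; III: 0.67; IV: 0.00247875.
By total probability, P(X ≤ 0) = 0.31·0.178506 + 0.2·0 + 0.15·0.67 + 0.34·0.00247875 = 0.15668.

0.1567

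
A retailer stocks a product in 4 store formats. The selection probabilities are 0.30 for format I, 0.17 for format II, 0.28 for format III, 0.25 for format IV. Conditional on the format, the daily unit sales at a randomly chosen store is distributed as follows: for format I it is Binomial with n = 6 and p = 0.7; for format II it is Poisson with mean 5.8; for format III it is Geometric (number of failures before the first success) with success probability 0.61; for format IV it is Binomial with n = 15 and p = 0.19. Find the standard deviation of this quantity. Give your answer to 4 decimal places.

2.3551

Per component, I: μ=4.2, E[X²]=18.9; II: μ=5.8, E[X²]=39.44; III: μ=0.639344, E[X²]=1.45687; IV: μ=2.85, E[X²]=10.431.
E[X] = 0.3·4.2 + 0.17·5.8 + 0.28·0.639344 + 0.25·2.85 = 3.13752.
E[X²] = 0.3·18.9 + 0.17·39.44 + 0.28·1.45687 + 0.25·10.431 = 15.3905.
Var(X) = E[X²] − (E[X])² = 15.3905 − 9.84401 = 5.54646.
SD(X) = √5.54646 = 2.35509.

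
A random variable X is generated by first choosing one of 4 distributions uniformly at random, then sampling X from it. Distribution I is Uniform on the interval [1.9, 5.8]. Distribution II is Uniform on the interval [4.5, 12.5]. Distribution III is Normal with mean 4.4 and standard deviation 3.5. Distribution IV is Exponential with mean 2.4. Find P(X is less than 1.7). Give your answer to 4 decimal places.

0.1819

Conditional on each component, P(X < 1.7): I: 0; II: 0; III: 0.220226; IV: 0.507536.
By total probability, P(X < 1.7) = 0.25·0 + 0.25·0 + 0.25·0.220226 + 0.25·0.507536 = 0.181941.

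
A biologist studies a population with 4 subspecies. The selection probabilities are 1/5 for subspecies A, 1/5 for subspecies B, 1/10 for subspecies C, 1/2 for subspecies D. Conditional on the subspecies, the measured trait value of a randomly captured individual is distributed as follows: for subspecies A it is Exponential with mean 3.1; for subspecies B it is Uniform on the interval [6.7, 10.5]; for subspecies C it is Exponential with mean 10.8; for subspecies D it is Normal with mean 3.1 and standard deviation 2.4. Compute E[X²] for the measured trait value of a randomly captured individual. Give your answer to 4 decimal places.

49.8897

For each component E[X²] = Var + (mean)², giving A: 19.22; B: 75.1633; C: 233.28; D: 15.37.
Overall E[X²] = 0.2·19.22 + 0.2·75.1633 + 0.1·233.28 + 0.5·15.37 = 49.8897.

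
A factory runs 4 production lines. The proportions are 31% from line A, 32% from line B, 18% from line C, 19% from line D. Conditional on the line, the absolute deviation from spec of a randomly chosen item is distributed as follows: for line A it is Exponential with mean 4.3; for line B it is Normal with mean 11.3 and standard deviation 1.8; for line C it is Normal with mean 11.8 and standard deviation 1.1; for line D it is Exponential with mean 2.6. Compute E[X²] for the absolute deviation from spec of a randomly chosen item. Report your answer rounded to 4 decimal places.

For each component E[X²] = Var + (mean)², giving A: 36.98; B: 130.93; C: 140.45; D: 13.52.
Overall E[X²] = 0.31·36.98 + 0.32·130.93 + 0.18·140.45 + 0.19·13.52 = 81.2112.

81.2112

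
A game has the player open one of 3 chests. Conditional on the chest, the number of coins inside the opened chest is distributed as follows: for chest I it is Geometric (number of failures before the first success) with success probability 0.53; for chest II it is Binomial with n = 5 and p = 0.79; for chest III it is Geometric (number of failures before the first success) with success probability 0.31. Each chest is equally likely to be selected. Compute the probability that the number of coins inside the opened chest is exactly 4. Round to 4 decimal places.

0.1684

Conditional on each chest, P(X = 4): I: 0.0258623; II: 0.408976; III: 0.0702681.
By total probability, P(X = 4) = 0.333333·0.0258623 + 0.333333·0.408976 + 0.333333·0.0702681 = 0.168369.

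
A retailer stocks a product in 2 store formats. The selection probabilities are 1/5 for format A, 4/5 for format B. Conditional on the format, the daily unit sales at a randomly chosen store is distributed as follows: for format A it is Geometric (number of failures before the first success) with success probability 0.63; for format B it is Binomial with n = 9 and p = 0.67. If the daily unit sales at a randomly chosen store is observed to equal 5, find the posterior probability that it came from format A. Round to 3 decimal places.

Likelihoods P(X=5 | ·): A: 0.00436867; B: 0.201744.
Posterior ∝ prior × likelihood. Numerator for A: 0.2·0.00436867 = 0.000873734.
Normalizing constant: 0.2·0.00436867 + 0.8·0.201744 = 0.162269.
P(A | observation) = 0.000873734 / 0.162269 = 0.00538448.

0.005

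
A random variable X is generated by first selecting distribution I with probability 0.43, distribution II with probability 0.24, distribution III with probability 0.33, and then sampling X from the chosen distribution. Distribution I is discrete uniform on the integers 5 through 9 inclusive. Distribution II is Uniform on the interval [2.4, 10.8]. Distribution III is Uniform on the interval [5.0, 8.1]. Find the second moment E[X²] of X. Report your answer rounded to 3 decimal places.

For each component E[X²] = Var + (mean)², giving I: 51; II: 49.44; III: 43.7033.
Overall E[X²] = 0.43·51 + 0.24·49.44 + 0.33·43.7033 = 48.2177.

48.218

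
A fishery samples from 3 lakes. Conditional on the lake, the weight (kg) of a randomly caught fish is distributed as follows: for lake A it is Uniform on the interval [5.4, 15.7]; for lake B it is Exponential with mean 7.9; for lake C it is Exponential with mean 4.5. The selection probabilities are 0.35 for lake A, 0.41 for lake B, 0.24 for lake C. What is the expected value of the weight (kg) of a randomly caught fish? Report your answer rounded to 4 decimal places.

Component means — A: 10.55; B: 7.9; C: 4.5.
E[X] = 0.35·10.55 + 0.41·7.9 + 0.24·4.5 = 8.0115.

8.0115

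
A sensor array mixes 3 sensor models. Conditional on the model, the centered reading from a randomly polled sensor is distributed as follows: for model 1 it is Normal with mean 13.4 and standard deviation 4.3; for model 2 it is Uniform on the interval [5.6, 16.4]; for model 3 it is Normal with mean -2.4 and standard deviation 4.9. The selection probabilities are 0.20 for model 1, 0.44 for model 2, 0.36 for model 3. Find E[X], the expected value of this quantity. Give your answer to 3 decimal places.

Component means — 1: 13.4; 2: 11; 3: -2.4.
E[X] = 0.2·13.4 + 0.44·11 + 0.36·-2.4 = 6.656.

6.656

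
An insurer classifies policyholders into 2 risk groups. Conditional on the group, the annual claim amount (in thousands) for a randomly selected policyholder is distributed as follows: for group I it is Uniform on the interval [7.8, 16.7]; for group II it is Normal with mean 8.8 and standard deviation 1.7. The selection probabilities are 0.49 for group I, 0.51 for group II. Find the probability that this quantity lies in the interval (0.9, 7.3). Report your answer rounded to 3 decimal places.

Conditional on each group, P(0.9 < X < 7.3): I: 0; II: 0.188791.
By total probability, P(0.9 < X < 7.3) = 0.49·0 + 0.51·0.188791 = 0.0962836.

0.096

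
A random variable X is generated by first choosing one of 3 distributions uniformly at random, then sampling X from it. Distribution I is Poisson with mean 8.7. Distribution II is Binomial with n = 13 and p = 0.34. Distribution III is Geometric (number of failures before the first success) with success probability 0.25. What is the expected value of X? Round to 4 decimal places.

Component means — I: 8.7; II: 4.42; III: 3.
E[X] = 0.333333·8.7 + 0.333333·4.42 + 0.333333·3 = 5.37333.

5.3733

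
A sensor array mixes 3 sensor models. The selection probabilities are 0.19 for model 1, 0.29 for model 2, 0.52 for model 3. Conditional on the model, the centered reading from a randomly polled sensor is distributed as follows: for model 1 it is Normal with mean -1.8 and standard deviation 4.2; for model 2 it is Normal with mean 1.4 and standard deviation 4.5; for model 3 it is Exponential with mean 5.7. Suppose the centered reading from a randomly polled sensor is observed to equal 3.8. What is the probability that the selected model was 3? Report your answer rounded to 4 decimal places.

Likelihoods f(3.8 | ·): 1: 0.03905; 2: 0.0769009; 3: 0.0900732.
Posterior ∝ prior × likelihood. Numerator for 3: 0.52·0.0900732 = 0.0468381.
Normalizing constant: 0.19·0.03905 + 0.29·0.0769009 + 0.52·0.0900732 = 0.0765588.
P(3 | observation) = 0.0468381 / 0.0765588 = 0.611792.

0.6118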